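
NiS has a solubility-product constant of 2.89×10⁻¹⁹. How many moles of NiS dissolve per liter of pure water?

5.38×10⁻¹⁰ M

NiS(s) ⇌ Ni²⁺(aq) + S²⁻(aq)
Let s be the molar solubility. Then [Ni²⁺] = s and [S²⁻] = s.
Ksp = [Ni²⁺][S²⁻] = s · s = s^2
s^2 = 2.89×10⁻¹⁹
s = (2.89×10⁻¹⁹)^(1/2) = 5.38×10⁻¹⁰ mol L⁻¹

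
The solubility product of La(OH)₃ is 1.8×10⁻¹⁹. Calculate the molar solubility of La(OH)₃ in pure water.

9.0×10⁻⁶ M

La(OH)₃(s) ⇌ La³⁺(aq) + 3 OH⁻(aq)
Let s be the molar solubility. Then [La³⁺] = s and [OH⁻] = 3s.
Ksp = [La³⁺][OH⁻]^3 = s · (3s)^3 = 27s^4
27s^4 = 1.8×10⁻¹⁹  ⇒  s^4 = 6.7×10⁻²¹
s = (6.7×10⁻²¹)^(1/4) = 9.0×10⁻⁶ mol/L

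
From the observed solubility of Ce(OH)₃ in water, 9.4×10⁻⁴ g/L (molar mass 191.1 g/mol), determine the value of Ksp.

s = (9.4×10⁻⁴ g L⁻¹)/(191.1 g mol⁻¹) = 4.919×10⁻⁶ M
Ce(OH)₃(s) ⇌ Ce³⁺(aq) + 3 OH⁻(aq)
With molar solubility s: [Ce³⁺] = s, [OH⁻] = 3s.
Ksp = [Ce³⁺][OH⁻]^3 = s · (3s)^3 = 27s^4
Ksp = 27 × (4.919×10⁻⁶)^4 = 1.6×10⁻²⁰

Ksp = 1.6×10⁻²⁰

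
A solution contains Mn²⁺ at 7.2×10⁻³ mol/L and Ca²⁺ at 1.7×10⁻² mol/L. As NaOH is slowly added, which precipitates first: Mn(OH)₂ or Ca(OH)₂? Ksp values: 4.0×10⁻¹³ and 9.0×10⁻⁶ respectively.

Mn(OH)₂

The threshold for precipitation is Q = Ksp.
For Mn(OH)₂: [OH⁻] = (Ksp/[Mn²⁺])^(1/2) = 7.5×10⁻⁶ mol/L
For Ca(OH)₂: [OH⁻] = (Ksp/[Ca²⁺])^(1/2) = 2.3×10⁻² mol/L
The smaller threshold [OH⁻] is reached first, so Mn(OH)₂ precipitates first.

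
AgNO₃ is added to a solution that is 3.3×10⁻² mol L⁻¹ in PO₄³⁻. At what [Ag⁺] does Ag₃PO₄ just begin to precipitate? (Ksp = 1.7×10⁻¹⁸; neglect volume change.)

3.7×10⁻⁶ M

Each salt precipitates once Q = Ksp for that salt.
Ag₃PO₄(s) ⇌ 3 Ag⁺(aq) + PO₄³⁻(aq)
Ksp = [Ag⁺]^3[PO₄³⁻] = [Ag⁺]^3(3.3×10⁻²)
[Ag⁺]^3 = 1.7×10⁻¹⁸ / (3.3×10⁻²) = 5.2×10⁻¹⁷
[Ag⁺] = 3.7×10⁻⁶ mol L⁻¹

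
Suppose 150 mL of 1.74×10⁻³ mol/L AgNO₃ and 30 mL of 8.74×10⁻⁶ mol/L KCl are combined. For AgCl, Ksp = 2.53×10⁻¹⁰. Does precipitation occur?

After mixing, V = 150 mL + 30 mL = 180 mL.
[Ag⁺] = (1.74×10⁻³)(150)/180 = 1.45×10⁻³ mol/L
[Cl⁻] = (8.74×10⁻⁶)(30)/180 = 1.46×10⁻⁶ mol/L
Q = [Ag⁺][Cl⁻] = 2.11×10⁻⁹
Q = 2.11×10⁻⁹ > Ksp = 2.53×10⁻¹⁰, so the solution is supersaturated and AgCl precipitates.

Yes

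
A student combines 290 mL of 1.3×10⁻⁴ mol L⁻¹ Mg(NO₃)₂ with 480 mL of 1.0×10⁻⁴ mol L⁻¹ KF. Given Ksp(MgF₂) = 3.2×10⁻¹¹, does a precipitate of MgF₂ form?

No

Total volume after mixing = 290 + 480 = 770 mL.
[Mg²⁺] = (1.3×10⁻⁴)(290)/770 = 4.9×10⁻⁵ mol L⁻¹
[F⁻] = (1.0×10⁻⁴)(480)/770 = 6.2×10⁻⁵ mol L⁻¹
Q = [Mg²⁺][F⁻]^2 = 1.9×10⁻¹³
Since Q (1.9×10⁻¹³) is less than Ksp (3.2×10⁻¹¹), no MgF₂ precipitates.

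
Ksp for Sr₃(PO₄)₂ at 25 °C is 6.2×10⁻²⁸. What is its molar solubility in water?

Sr₃(PO₄)₂(s) ⇌ 3 Sr²⁺(aq) + 2 PO₄³⁻(aq)
Let s be the molar solubility. Then [Sr²⁺] = 3s and [PO₄³⁻] = 2s.
Ksp = [Sr²⁺]^3[PO₄³⁻]^2 = (3s)^3 · (2s)^2 = 108s^5
108s^5 = 6.2×10⁻²⁸  ⇒  s^5 = 5.7×10⁻³⁰
Taking the 5th root, s = 1.4×10⁻⁶ mol L⁻¹.

1.4×10⁻⁶ M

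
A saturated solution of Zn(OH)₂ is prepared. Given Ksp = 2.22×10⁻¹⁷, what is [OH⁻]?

Zn(OH)₂(s) ⇌ Zn²⁺(aq) + 2 OH⁻(aq)
With molar solubility s: [Zn²⁺] = s, [OH⁻] = 2s.
Ksp = [Zn²⁺][OH⁻]^2 = s · (2s)^2 = 4s^3 = 2.22×10⁻¹⁷
s = 1.77×10⁻⁶ mol/L
[OH⁻] = 2s = 3.54×10⁻⁶ mol/L

3.54×10⁻⁶ M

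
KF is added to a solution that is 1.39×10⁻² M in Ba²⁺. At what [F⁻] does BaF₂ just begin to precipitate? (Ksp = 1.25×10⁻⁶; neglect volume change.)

9.48×10⁻³ M

A salt starts to precipitate once the ion product Q reaches its Ksp.
BaF₂(s) ⇌ Ba²⁺(aq) + 2 F⁻(aq)
Ksp = [Ba²⁺][F⁻]^2 = [F⁻]^2(1.39×10⁻²)
[F⁻]^2 = 1.25×10⁻⁶ / (1.39×10⁻²) = 8.99×10⁻⁵
[F⁻] = 9.48×10⁻³ M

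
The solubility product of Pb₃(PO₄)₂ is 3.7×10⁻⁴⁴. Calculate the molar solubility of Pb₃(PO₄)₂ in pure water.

8.1×10⁻¹⁰ M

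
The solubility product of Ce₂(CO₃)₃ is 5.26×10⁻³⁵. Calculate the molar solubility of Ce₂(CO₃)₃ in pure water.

Ce₂(CO₃)₃(s) ⇌ 2 Ce³⁺(aq) + 3 CO₃²⁻(aq)
Call the molar solubility s, so that [Ce³⁺] = 2s and [CO₃²⁻] = 3s.
Ksp = [Ce³⁺]^2[CO₃²⁻]^3 = (2s)^2 · (3s)^3 = 108s^5
108s^5 = 5.26×10⁻³⁵  ⇒  s^5 = 4.87×10⁻³⁷
s = 5.46×10⁻⁸ M

5.46×10⁻⁸ M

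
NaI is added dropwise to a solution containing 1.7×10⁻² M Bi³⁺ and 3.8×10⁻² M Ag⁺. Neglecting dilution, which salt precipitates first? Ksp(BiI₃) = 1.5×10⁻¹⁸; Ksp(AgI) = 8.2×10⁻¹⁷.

AgI

A salt starts to precipitate once the ion product Q reaches its Ksp.
For BiI₃: [I⁻] = (Ksp/[Bi³⁺])^(1/3) = 4.5×10⁻⁶ M
For AgI: [I⁻] = (Ksp/[Ag⁺]) = 2.2×10⁻¹⁵ M
Since AgI needs less I⁻ to reach saturation, it precipitates first.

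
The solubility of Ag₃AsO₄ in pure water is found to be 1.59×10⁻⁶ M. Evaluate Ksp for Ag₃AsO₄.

Ag₃AsO₄(s) ⇌ 3 Ag⁺(aq) + AsO₄³⁻(aq)
Let s be the molar solubility. Then [Ag⁺] = 3s and [AsO₄³⁻] = s.
Ksp = [Ag⁺]^3[AsO₄³⁻] = (3s)^3 · s = 27s^4
Ksp = 27 × (1.59×10⁻⁶)^4 = 1.73×10⁻²²

Ksp = 1.73×10⁻²²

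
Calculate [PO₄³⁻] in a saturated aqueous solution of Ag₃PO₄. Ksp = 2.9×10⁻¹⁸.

Ag₃PO₄(s) ⇌ 3 Ag⁺(aq) + PO₄³⁻(aq)
For each mole of Ag₃PO₄ that dissolves per liter, [Ag⁺] = 3s and [PO₄³⁻] = s; let s denote this solubility.
Ksp = [Ag⁺]^3[PO₄³⁻] = (3s)^3 · s = 27s^4 = 2.9×10⁻¹⁸
s = 1.8×10⁻⁵ mol/L
[PO₄³⁻] = s = 1.8×10⁻⁵ mol/L

1.8×10⁻⁵ M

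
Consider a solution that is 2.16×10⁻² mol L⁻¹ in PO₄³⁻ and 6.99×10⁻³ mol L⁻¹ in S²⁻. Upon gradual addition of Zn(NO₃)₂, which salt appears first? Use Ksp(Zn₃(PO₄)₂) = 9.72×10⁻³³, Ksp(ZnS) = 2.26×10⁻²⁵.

ZnS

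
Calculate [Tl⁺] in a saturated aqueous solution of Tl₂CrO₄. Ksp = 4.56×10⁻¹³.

9.70×10⁻⁵ M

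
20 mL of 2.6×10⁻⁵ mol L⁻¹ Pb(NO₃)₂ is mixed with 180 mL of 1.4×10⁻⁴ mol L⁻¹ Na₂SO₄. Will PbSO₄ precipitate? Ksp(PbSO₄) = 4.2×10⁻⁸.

No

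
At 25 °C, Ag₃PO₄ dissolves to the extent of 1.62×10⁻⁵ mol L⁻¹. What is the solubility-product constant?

Ksp = 1.86×10⁻¹⁸

Ag₃PO₄(s) ⇌ 3 Ag⁺(aq) + PO₄³⁻(aq)
Call the molar solubility s, so that [Ag⁺] = 3s and [PO₄³⁻] = s.
Ksp = [Ag⁺]^3[PO₄³⁻] = (3s)^3 · s = 27s^4
Ksp = 27 × (1.62×10⁻⁵)^4 = 1.86×10⁻¹⁸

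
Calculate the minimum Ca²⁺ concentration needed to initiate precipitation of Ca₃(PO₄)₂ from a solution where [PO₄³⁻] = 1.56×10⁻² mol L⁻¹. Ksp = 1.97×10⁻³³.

2.01×10⁻¹⁰ M

The threshold for precipitation is Q = Ksp.
Ca₃(PO₄)₂(s) ⇌ 3 Ca²⁺(aq) + 2 PO₄³⁻(aq)
Ksp = [Ca²⁺]^3[PO₄³⁻]^2 = [Ca²⁺]^3(1.56×10⁻²)^2
[Ca²⁺]^3 = 1.97×10⁻³³ / (1.56×10⁻²)^2 = 8.10×10⁻³⁰
[Ca²⁺] = 2.01×10⁻¹⁰ mol L⁻¹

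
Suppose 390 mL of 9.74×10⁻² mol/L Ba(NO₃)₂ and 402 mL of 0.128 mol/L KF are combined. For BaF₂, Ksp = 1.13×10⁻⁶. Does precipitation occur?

Yes

The combined volume is 792 mL.
[Ba²⁺] = (9.74×10⁻²)(390)/792 = 4.80×10⁻² mol/L
[F⁻] = (0.128)(402)/792 = 6.50×10⁻² mol/L
Q = [Ba²⁺][F⁻]^2 = 2.02×10⁻⁴
Because Q > Ksp (2.02×10⁻⁴ vs 1.13×10⁻⁶), a precipitate of BaF₂ forms.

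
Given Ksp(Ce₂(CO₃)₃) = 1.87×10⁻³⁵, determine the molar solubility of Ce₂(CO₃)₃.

4.44×10⁻⁸ M

Ce₂(CO₃)₃(s) ⇌ 2 Ce³⁺(aq) + 3 CO₃²⁻(aq)
Let s be the molar solubility. Then [Ce³⁺] = 2s and [CO₃²⁻] = 3s.
Ksp = [Ce³⁺]^2[CO₃²⁻]^3 = (2s)^2 · (3s)^3 = 108s^5
108s^5 = 1.87×10⁻³⁵  ⇒  s^5 = 1.73×10⁻³⁷
s = (1.73×10⁻³⁷)^(1/5) = 4.44×10⁻⁸ mol/L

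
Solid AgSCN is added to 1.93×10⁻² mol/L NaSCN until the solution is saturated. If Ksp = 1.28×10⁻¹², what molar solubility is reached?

AgSCN(s) ⇌ Ag⁺(aq) + SCN⁻(aq)
SCN⁻ is already present at 1.93×10⁻² mol/L. If s mol/L of AgSCN dissolves, [Ag⁺] = s while [SCN⁻] ≈ 1.93×10⁻² mol/L.
Ksp = [Ag⁺][SCN⁻] = s(1.93×10⁻²)
s = 1.28×10⁻¹² / (1.93×10⁻²) = 6.63×10⁻¹¹
s = 6.63×10⁻¹¹ mol/L

6.63×10⁻¹¹ M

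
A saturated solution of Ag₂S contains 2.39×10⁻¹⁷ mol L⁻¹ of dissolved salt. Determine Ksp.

Ksp = 5.46×10⁻⁵⁰

Ag₂S(s) ⇌ 2 Ag⁺(aq) + S²⁻(aq)
Let s be the molar solubility. Then [Ag⁺] = 2s and [S²⁻] = s.
Ksp = [Ag⁺]^2[S²⁻] = (2s)^2 · s = 4s^3
Ksp = 4 × (2.39×10⁻¹⁷)^3 = 5.46×10⁻⁵⁰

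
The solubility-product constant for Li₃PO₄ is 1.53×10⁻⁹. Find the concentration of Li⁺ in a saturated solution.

8.23×10⁻³ M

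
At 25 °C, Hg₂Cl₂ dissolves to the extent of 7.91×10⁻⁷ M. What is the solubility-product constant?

Hg₂Cl₂(s) ⇌ Hg₂²⁺(aq) + 2 Cl⁻(aq)
For each mole of Hg₂Cl₂ that dissolves per liter, [Hg₂²⁺] = s and [Cl⁻] = 2s; let s denote this solubility.
Ksp = [Hg₂²⁺][Cl⁻]^2 = s · (2s)^2 = 4s^3
Ksp = 4 × (7.91×10⁻⁷)^3 = 1.98×10⁻¹⁸

Ksp = 1.98×10⁻¹⁸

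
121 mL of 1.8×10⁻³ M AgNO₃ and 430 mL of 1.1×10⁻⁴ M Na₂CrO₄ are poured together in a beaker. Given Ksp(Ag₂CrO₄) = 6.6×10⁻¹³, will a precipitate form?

Total volume after mixing = 121 + 430 = 551 mL.
[Ag⁺] = (1.8×10⁻³)(121)/551 = 4.0×10⁻⁴ M
[CrO₄²⁻] = (1.1×10⁻⁴)(430)/551 = 8.6×10⁻⁵ M
Q = [Ag⁺]^2[CrO₄²⁻] = 1.3×10⁻¹¹
Since Q (1.3×10⁻¹¹) exceeds Ksp (6.6×10⁻¹³), Ag₂CrO₄ will precipitate.

Yes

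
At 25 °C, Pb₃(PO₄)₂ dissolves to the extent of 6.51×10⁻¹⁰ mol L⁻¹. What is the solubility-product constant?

Ksp = 1.26×10⁻⁴⁴

Pb₃(PO₄)₂(s) ⇌ 3 Pb²⁺(aq) + 2 PO₄³⁻(aq)
Call the molar solubility s, so that [Pb²⁺] = 3s and [PO₄³⁻] = 2s.
Ksp = [Pb²⁺]^3[PO₄³⁻]^2 = (3s)^3 · (2s)^2 = 108s^5
Ksp = 108 × (6.51×10⁻¹⁰)^5 = 1.26×10⁻⁴⁴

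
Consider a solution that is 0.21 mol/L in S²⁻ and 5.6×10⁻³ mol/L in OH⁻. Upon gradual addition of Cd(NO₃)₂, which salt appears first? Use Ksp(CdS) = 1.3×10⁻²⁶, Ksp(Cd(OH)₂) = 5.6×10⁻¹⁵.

The threshold for precipitation is Q = Ksp.
For CdS: [Cd²⁺] = (Ksp/[S²⁻]) = 6.2×10⁻²⁶ mol/L
For Cd(OH)₂: [Cd²⁺] = (Ksp/[OH⁻]^2) = 1.8×10⁻¹⁰ mol/L
The smaller threshold [Cd²⁺] is reached first, so CdS precipitates first.

CdS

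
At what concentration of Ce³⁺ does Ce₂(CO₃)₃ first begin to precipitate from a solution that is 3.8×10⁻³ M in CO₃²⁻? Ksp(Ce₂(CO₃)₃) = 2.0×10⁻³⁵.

Precipitation begins when Q = Ksp.
Ce₂(CO₃)₃(s) ⇌ 2 Ce³⁺(aq) + 3 CO₃²⁻(aq)
Ksp = [Ce³⁺]^2[CO₃²⁻]^3 = [Ce³⁺]^2(3.8×10⁻³)^3
[Ce³⁺]^2 = 2.0×10⁻³⁵ / (3.8×10⁻³)^3 = 3.6×10⁻²⁸
[Ce³⁺] = 1.9×10⁻¹⁴ M

1.9×10⁻¹⁴ M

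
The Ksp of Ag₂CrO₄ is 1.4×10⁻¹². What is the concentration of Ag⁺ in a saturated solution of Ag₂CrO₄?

1.4×10⁻⁴ M

Ag₂CrO₄(s) ⇌ 2 Ag⁺(aq) + CrO₄²⁻(aq)
Call the molar solubility s, so that [Ag⁺] = 2s and [CrO₄²⁻] = s.
Ksp = [Ag⁺]^2[CrO₄²⁻] = (2s)^2 · s = 4s^3 = 1.4×10⁻¹²
s = 7.0×10⁻⁵ mol L⁻¹
[Ag⁺] = 2s = 1.4×10⁻⁴ mol L⁻¹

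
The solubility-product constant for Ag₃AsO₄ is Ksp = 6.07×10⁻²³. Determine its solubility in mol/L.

Ag₃AsO₄(s) ⇌ 3 Ag⁺(aq) + AsO₄³⁻(aq)
If s mol/L of Ag₃AsO₄ dissolves, [Ag⁺] = 3s and [AsO₄³⁻] = s.
Ksp = [Ag⁺]^3[AsO₄³⁻] = (3s)^3 · s = 27s^4
27s^4 = 6.07×10⁻²³  ⇒  s^4 = 2.25×10⁻²⁴
s = 1.22×10⁻⁶ M

1.22×10⁻⁶ M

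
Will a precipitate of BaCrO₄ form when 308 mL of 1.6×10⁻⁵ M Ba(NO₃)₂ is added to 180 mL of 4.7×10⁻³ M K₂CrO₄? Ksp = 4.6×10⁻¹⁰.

After mixing, V = 308 mL + 180 mL = 488 mL.
[Ba²⁺] = (1.6×10⁻⁵)(308)/488 = 1.0×10⁻⁵ M
[CrO₄²⁻] = (4.7×10⁻³)(180)/488 = 1.7×10⁻³ M
Q = [Ba²⁺][CrO₄²⁻] = 1.8×10⁻⁸
Because Q > Ksp (1.8×10⁻⁸ vs 4.6×10⁻¹⁰), a precipitate of BaCrO₄ forms.

Yes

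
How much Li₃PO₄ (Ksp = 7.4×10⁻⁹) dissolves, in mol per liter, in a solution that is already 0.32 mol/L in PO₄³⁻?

Li₃PO₄(s) ⇌ 3 Li⁺(aq) + PO₄³⁻(aq)
Let s be the solubility of Li₃PO₄ here. The common ion gives [PO₄³⁻] ≈ 0.32 mol/L, and [Li⁺] = 3s.
Ksp = [Li⁺]^3[PO₄³⁻] = (3s)^3(0.32)
(3s)^3 = 7.4×10⁻⁹ / (0.32) = 2.3×10⁻⁸
s = 9.5×10⁻⁴ mol/L

9.5×10⁻⁴ M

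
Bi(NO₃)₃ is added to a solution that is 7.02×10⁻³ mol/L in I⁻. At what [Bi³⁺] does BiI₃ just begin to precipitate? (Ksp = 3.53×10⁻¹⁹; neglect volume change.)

1.02×10⁻¹² M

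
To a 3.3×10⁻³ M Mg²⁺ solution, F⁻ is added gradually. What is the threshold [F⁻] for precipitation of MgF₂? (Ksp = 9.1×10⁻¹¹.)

1.7×10⁻⁴ M

Precipitation begins when Q = Ksp.
MgF₂(s) ⇌ Mg²⁺(aq) + 2 F⁻(aq)
Ksp = [Mg²⁺][F⁻]^2 = [F⁻]^2(3.3×10⁻³)
[F⁻]^2 = 9.1×10⁻¹¹ / (3.3×10⁻³) = 2.8×10⁻⁸
[F⁻] = 1.7×10⁻⁴ M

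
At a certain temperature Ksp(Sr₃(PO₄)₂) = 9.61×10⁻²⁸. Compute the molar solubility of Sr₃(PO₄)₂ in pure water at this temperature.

1.55×10⁻⁶ M

Sr₃(PO₄)₂(s) ⇌ 3 Sr²⁺(aq) + 2 PO₄³⁻(aq)
For each mole of Sr₃(PO₄)₂ that dissolves per liter, [Sr²⁺] = 3s and [PO₄³⁻] = 2s; let s denote this solubility.
Ksp = [Sr²⁺]^3[PO₄³⁻]^2 = (3s)^3 · (2s)^2 = 108s^5
108s^5 = 9.61×10⁻²⁸  ⇒  s^5 = 8.90×10⁻³⁰
Taking the 5th root, s = 1.55×10⁻⁶ M.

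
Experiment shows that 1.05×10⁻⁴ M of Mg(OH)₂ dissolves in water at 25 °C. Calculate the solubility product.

Ksp = 4.63×10⁻¹²

Mg(OH)₂(s) ⇌ Mg²⁺(aq) + 2 OH⁻(aq)
If s mol/L of Mg(OH)₂ dissolves, [Mg²⁺] = s and [OH⁻] = 2s.
Ksp = [Mg²⁺][OH⁻]^2 = s · (2s)^2 = 4s^3
Ksp = 4 × (1.05×10⁻⁴)^3 = 4.63×10⁻¹²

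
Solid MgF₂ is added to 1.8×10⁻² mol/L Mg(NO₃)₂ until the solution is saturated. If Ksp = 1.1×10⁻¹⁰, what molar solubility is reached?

3.9×10⁻⁵ M

MgF₂(s) ⇌ Mg²⁺(aq) + 2 F⁻(aq)
Mg²⁺ is already present at 1.8×10⁻² mol/L. If s mol/L of MgF₂ dissolves, [F⁻] = 2s while [Mg²⁺] ≈ 1.8×10⁻² mol/L.
Ksp = [Mg²⁺][F⁻]^2 = (1.8×10⁻²)(2s)^2
(2s)^2 = 1.1×10⁻¹⁰ / (1.8×10⁻²) = 6.1×10⁻⁹
s = 3.9×10⁻⁵ mol/L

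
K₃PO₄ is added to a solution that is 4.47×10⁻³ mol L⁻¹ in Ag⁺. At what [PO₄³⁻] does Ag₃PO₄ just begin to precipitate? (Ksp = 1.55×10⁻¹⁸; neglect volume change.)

The threshold for precipitation is Q = Ksp.
Ag₃PO₄(s) ⇌ 3 Ag⁺(aq) + PO₄³⁻(aq)
Ksp = [Ag⁺]^3[PO₄³⁻] = [PO₄³⁻](4.47×10⁻³)^3
[PO₄³⁻] = 1.55×10⁻¹⁸ / (4.47×10⁻³)^3 = 1.74×10⁻¹¹
[PO₄³⁻] = 1.74×10⁻¹¹ mol L⁻¹

1.74×10⁻¹¹ M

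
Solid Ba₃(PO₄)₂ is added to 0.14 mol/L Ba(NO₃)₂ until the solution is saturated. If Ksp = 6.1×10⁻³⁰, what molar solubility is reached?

Ba₃(PO₄)₂(s) ⇌ 3 Ba²⁺(aq) + 2 PO₄³⁻(aq)
Ba²⁺ is already present at 0.14 mol/L. If s mol/L of Ba₃(PO₄)₂ dissolves, [PO₄³⁻] = 2s while [Ba²⁺] ≈ 0.14 mol/L.
Ksp = [Ba²⁺]^3[PO₄³⁻]^2 = (0.14)^3(2s)^2
(2s)^2 = 6.1×10⁻³⁰ / (0.14)^3 = 2.2×10⁻²⁷
s = 2.4×10⁻¹⁴ mol/L

2.4×10⁻¹⁴ M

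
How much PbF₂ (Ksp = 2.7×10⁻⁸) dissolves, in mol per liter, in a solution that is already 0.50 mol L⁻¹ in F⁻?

1.1×10⁻⁷ M

PbF₂(s) ⇌ Pb²⁺(aq) + 2 F⁻(aq)
F⁻ is already present at 0.50 mol L⁻¹. If s mol/L of PbF₂ dissolves, [Pb²⁺] = s while [F⁻] ≈ 0.50 mol L⁻¹.
Ksp = [Pb²⁺][F⁻]^2 = s(0.50)^2
s = 2.7×10⁻⁸ / (0.50)^2 = 1.1×10⁻⁷
s = 1.1×10⁻⁷ mol L⁻¹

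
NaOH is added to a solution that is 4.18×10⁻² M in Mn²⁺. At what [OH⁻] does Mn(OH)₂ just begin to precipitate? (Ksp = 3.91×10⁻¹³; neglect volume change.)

3.06×10⁻⁶ M

The threshold for precipitation is Q = Ksp.
Mn(OH)₂(s) ⇌ Mn²⁺(aq) + 2 OH⁻(aq)
Ksp = [Mn²⁺][OH⁻]^2 = [OH⁻]^2(4.18×10⁻²)
[OH⁻]^2 = 3.91×10⁻¹³ / (4.18×10⁻²) = 9.35×10⁻¹²
[OH⁻] = 3.06×10⁻⁶ M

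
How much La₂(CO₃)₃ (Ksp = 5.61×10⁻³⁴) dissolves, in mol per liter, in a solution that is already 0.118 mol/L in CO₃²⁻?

La₂(CO₃)₃(s) ⇌ 2 La³⁺(aq) + 3 CO₃²⁻(aq)
The solution already contains CO₃²⁻ at 0.118 mol/L. Let s be the molar solubility of La₂(CO₃)₃.
[CO₃²⁻] ≈ 0.118 mol/L (common ion dominates); [La³⁺] = 2s.
Ksp = [La³⁺]^2[CO₃²⁻]^3 = (2s)^2(0.118)^3
(2s)^2 = 5.61×10⁻³⁴ / (0.118)^3 = 3.41×10⁻³¹
s = 2.92×10⁻¹⁶ mol/L

2.92×10⁻¹⁶ M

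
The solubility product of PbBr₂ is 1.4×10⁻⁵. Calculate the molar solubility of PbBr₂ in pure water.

PbBr₂(s) ⇌ Pb²⁺(aq) + 2 Br⁻(aq)
Call the molar solubility s, so that [Pb²⁺] = s and [Br⁻] = 2s.
Ksp = [Pb²⁺][Br⁻]^2 = s · (2s)^2 = 4s^3
4s^3 = 1.4×10⁻⁵  ⇒  s^3 = 3.5×10⁻⁶
s = 1.5×10⁻² mol L⁻¹

1.5×10⁻² M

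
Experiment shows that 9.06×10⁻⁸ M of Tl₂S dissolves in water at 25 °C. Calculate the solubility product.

Tl₂S(s) ⇌ 2 Tl⁺(aq) + S²⁻(aq)
Call the molar solubility s, so that [Tl⁺] = 2s and [S²⁻] = s.
Ksp = [Tl⁺]^2[S²⁻] = (2s)^2 · s = 4s^3
Ksp = 4 × (9.06×10⁻⁸)^3 = 2.97×10⁻²¹

Ksp = 2.97×10⁻²¹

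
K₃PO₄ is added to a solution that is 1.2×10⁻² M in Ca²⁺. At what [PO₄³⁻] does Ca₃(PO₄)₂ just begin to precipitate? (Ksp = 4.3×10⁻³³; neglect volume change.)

Each salt precipitates once Q = Ksp for that salt.
Ca₃(PO₄)₂(s) ⇌ 3 Ca²⁺(aq) + 2 PO₄³⁻(aq)
Ksp = [Ca²⁺]^3[PO₄³⁻]^2 = [PO₄³⁻]^2(1.2×10⁻²)^3
[PO₄³⁻]^2 = 4.3×10⁻³³ / (1.2×10⁻²)^3 = 2.5×10⁻²⁷
[PO₄³⁻] = 5.0×10⁻¹⁴ M

5.0×10⁻¹⁴ M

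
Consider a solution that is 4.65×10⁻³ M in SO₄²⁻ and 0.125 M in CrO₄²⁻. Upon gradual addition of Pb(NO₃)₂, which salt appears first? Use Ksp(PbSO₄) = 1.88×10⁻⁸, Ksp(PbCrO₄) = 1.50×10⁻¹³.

PbCrO₄

Each salt precipitates once Q = Ksp for that salt.
For PbSO₄: [Pb²⁺] = (Ksp/[SO₄²⁻]) = 4.04×10⁻⁶ M
For PbCrO₄: [Pb²⁺] = (Ksp/[CrO₄²⁻]) = 1.20×10⁻¹² M
PbCrO₄ requires the lower [Pb²⁺], so it precipitates first.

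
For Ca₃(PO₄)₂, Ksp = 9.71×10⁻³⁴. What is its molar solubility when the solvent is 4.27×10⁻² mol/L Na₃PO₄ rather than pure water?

Ca₃(PO₄)₂(s) ⇌ 3 Ca²⁺(aq) + 2 PO₄³⁻(aq)
The solution already contains PO₄³⁻ at 4.27×10⁻² mol/L. Let s be the molar solubility of Ca₃(PO₄)₂.
[PO₄³⁻] ≈ 4.27×10⁻² mol/L (common ion dominates); [Ca²⁺] = 3s.
Ksp = [Ca²⁺]^3[PO₄³⁻]^2 = (3s)^3(4.27×10⁻²)^2
(3s)^3 = 9.71×10⁻³⁴ / (4.27×10⁻²)^2 = 5.33×10⁻³¹
s = 2.70×10⁻¹¹ mol/L

2.70×10⁻¹¹ M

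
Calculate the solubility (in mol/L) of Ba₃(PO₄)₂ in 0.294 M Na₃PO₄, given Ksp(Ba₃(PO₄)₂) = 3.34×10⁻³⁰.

1.13×10⁻¹⁰ M

Ba₃(PO₄)₂(s) ⇌ 3 Ba²⁺(aq) + 2 PO₄³⁻(aq)
With PO₄³⁻ already at 0.294 M and s small, take [PO₄³⁻] ≈ 0.294 M and [Ba²⁺] = 3s.
Ksp = [Ba²⁺]^3[PO₄³⁻]^2 = (3s)^3(0.294)^2
(3s)^3 = 3.34×10⁻³⁰ / (0.294)^2 = 3.86×10⁻²⁹
s = 1.13×10⁻¹⁰ M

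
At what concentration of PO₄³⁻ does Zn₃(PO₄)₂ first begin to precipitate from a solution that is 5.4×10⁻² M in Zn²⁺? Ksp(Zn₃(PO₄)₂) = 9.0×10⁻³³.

7.6×10⁻¹⁵ M

The threshold for precipitation is Q = Ksp.
Zn₃(PO₄)₂(s) ⇌ 3 Zn²⁺(aq) + 2 PO₄³⁻(aq)
Ksp = [Zn²⁺]^3[PO₄³⁻]^2 = [PO₄³⁻]^2(5.4×10⁻²)^3
[PO₄³⁻]^2 = 9.0×10⁻³³ / (5.4×10⁻²)^3 = 5.7×10⁻²⁹
[PO₄³⁻] = 7.6×10⁻¹⁵ M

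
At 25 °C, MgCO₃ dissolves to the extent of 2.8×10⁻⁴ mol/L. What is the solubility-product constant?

MgCO₃(s) ⇌ Mg²⁺(aq) + CO₃²⁻(aq)
With molar solubility s: [Mg²⁺] = s, [CO₃²⁻] = s.
Ksp = [Mg²⁺][CO₃²⁻] = s · s = s^2
Ksp = (2.8×10⁻⁴)^2 = 7.8×10⁻⁸

Ksp = 7.8×10⁻⁸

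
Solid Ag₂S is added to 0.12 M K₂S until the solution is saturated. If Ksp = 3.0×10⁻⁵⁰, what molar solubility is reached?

2.5×10⁻²⁵ M

Ag₂S(s) ⇌ 2 Ag⁺(aq) + S²⁻(aq)
S²⁻ is already present at 0.12 M. If s mol/L of Ag₂S dissolves, [Ag⁺] = 2s while [S²⁻] ≈ 0.12 M.
Ksp = [Ag⁺]^2[S²⁻] = (2s)^2(0.12)
(2s)^2 = 3.0×10⁻⁵⁰ / (0.12) = 2.5×10⁻⁴⁹
s = 2.5×10⁻²⁵ M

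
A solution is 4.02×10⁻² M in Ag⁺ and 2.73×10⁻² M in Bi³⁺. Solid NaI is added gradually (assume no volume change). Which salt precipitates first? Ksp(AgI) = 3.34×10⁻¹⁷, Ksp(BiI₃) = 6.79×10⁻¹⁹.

Each salt precipitates once Q = Ksp for that salt.
For AgI: [I⁻] = (Ksp/[Ag⁺]) = 8.31×10⁻¹⁶ M
For BiI₃: [I⁻] = (Ksp/[Bi³⁺])^(1/3) = 2.92×10⁻⁶ M
AgI requires the lower [I⁻], so it precipitates first.

AgI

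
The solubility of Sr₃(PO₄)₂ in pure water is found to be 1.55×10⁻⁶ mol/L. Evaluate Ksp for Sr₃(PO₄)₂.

Ksp = 9.66×10⁻²⁸

Sr₃(PO₄)₂(s) ⇌ 3 Sr²⁺(aq) + 2 PO₄³⁻(aq)
Let s be the molar solubility. Then [Sr²⁺] = 3s and [PO₄³⁻] = 2s.
Ksp = [Sr²⁺]^3[PO₄³⁻]^2 = (3s)^3 · (2s)^2 = 108s^5
Ksp = 108 × (1.55×10⁻⁶)^5 = 9.66×10⁻²⁸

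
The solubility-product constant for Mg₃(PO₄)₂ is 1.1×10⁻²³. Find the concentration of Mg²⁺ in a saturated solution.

3.0×10⁻⁵ M

Mg₃(PO₄)₂(s) ⇌ 3 Mg²⁺(aq) + 2 PO₄³⁻(aq)
Call the molar solubility s, so that [Mg²⁺] = 3s and [PO₄³⁻] = 2s.
Ksp = [Mg²⁺]^3[PO₄³⁻]^2 = (3s)^3 · (2s)^2 = 108s^5 = 1.1×10⁻²³
s = 1.0×10⁻⁵ mol/L
[Mg²⁺] = 3s = 3.0×10⁻⁵ mol/L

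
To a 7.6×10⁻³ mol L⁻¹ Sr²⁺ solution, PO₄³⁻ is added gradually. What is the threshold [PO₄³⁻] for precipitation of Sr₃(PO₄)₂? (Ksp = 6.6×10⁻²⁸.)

Precipitation begins when Q = Ksp.
Sr₃(PO₄)₂(s) ⇌ 3 Sr²⁺(aq) + 2 PO₄³⁻(aq)
Ksp = [Sr²⁺]^3[PO₄³⁻]^2 = [PO₄³⁻]^2(7.6×10⁻³)^3
[PO₄³⁻]^2 = 6.6×10⁻²⁸ / (7.6×10⁻³)^3 = 1.5×10⁻²¹
[PO₄³⁻] = 3.9×10⁻¹¹ mol L⁻¹

3.9×10⁻¹¹ M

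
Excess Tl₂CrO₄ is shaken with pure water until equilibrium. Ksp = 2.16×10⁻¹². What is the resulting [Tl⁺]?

Tl₂CrO₄(s) ⇌ 2 Tl⁺(aq) + CrO₄²⁻(aq)
If s mol/L of Tl₂CrO₄ dissolves, [Tl⁺] = 2s and [CrO₄²⁻] = s.
Ksp = [Tl⁺]^2[CrO₄²⁻] = (2s)^2 · s = 4s^3 = 2.16×10⁻¹²
s = 8.14×10⁻⁵ mol L⁻¹
[Tl⁺] = 2s = 1.63×10⁻⁴ mol L⁻¹

1.63×10⁻⁴ M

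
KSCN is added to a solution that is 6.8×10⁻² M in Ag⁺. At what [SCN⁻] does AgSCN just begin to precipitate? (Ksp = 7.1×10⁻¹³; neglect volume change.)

1.0×10⁻¹¹ M

The threshold for precipitation is Q = Ksp.
AgSCN(s) ⇌ Ag⁺(aq) + SCN⁻(aq)
Ksp = [Ag⁺][SCN⁻] = [SCN⁻](6.8×10⁻²)
[SCN⁻] = 7.1×10⁻¹³ / (6.8×10⁻²) = 1.0×10⁻¹¹
[SCN⁻] = 1.0×10⁻¹¹ M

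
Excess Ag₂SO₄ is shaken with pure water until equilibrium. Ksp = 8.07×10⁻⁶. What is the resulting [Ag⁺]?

2.53×10⁻² M

Ag₂SO₄(s) ⇌ 2 Ag⁺(aq) + SO₄²⁻(aq)
With molar solubility s: [Ag⁺] = 2s, [SO₄²⁻] = s.
Ksp = [Ag⁺]^2[SO₄²⁻] = (2s)^2 · s = 4s^3 = 8.07×10⁻⁶
s = 1.26×10⁻² mol/L
[Ag⁺] = 2s = 2.53×10⁻² mol/L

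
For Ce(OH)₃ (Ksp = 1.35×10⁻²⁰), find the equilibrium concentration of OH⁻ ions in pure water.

1.42×10⁻⁵ M

Ce(OH)₃(s) ⇌ Ce³⁺(aq) + 3 OH⁻(aq)
For each mole of Ce(OH)₃ that dissolves per liter, [Ce³⁺] = s and [OH⁻] = 3s; let s denote this solubility.
Ksp = [Ce³⁺][OH⁻]^3 = s · (3s)^3 = 27s^4 = 1.35×10⁻²⁰
s = 4.73×10⁻⁶ mol/L
[OH⁻] = 3s = 1.42×10⁻⁵ mol/L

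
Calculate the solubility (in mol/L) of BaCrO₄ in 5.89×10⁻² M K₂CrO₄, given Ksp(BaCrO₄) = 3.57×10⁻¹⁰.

6.06×10⁻⁹ M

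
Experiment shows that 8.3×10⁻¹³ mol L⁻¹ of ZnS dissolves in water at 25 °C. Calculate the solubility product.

Ksp = 6.9×10⁻²⁵

ZnS(s) ⇌ Zn²⁺(aq) + S²⁻(aq)
Let s be the molar solubility. Then [Zn²⁺] = s and [S²⁻] = s.
Ksp = [Zn²⁺][S²⁻] = s · s = s^2
Ksp = (8.3×10⁻¹³)^2 = 6.9×10⁻²⁵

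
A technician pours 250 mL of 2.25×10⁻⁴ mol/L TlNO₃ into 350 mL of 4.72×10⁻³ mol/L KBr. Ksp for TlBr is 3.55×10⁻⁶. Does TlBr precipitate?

No

After mixing, V = 250 mL + 350 mL = 600 mL.
[Tl⁺] = (2.25×10⁻⁴)(250)/600 = 9.38×10⁻⁵ mol/L
[Br⁻] = (4.72×10⁻³)(350)/600 = 2.75×10⁻³ mol/L
Q = [Tl⁺][Br⁻] = 2.58×10⁻⁷
Since Q (2.58×10⁻⁷) is less than Ksp (3.55×10⁻⁶), no TlBr precipitates.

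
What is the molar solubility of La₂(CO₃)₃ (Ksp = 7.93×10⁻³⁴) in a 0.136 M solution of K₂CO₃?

2.81×10⁻¹⁶ M

La₂(CO₃)₃(s) ⇌ 2 La³⁺(aq) + 3 CO₃²⁻(aq)
With CO₃²⁻ already at 0.136 M and s small, take [CO₃²⁻] ≈ 0.136 M and [La³⁺] = 2s.
Ksp = [La³⁺]^2[CO₃²⁻]^3 = (2s)^2(0.136)^3
(2s)^2 = 7.93×10⁻³⁴ / (0.136)^3 = 3.15×10⁻³¹
s = 2.81×10⁻¹⁶ M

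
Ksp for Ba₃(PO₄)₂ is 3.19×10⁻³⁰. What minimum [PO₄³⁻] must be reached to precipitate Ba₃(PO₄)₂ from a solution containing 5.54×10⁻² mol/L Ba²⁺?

1.37×10⁻¹³ M

Precipitation begins when Q = Ksp.
Ba₃(PO₄)₂(s) ⇌ 3 Ba²⁺(aq) + 2 PO₄³⁻(aq)
Ksp = [Ba²⁺]^3[PO₄³⁻]^2 = [PO₄³⁻]^2(5.54×10⁻²)^3
[PO₄³⁻]^2 = 3.19×10⁻³⁰ / (5.54×10⁻²)^3 = 1.88×10⁻²⁶
[PO₄³⁻] = 1.37×10⁻¹³ mol/L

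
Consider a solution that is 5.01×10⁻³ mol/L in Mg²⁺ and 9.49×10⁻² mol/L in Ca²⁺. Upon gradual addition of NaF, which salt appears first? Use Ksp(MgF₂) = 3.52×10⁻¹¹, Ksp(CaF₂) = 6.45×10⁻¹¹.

Precipitation of each salt begins when its ion product equals Ksp.
For MgF₂: [F⁻] = (Ksp/[Mg²⁺])^(1/2) = 8.38×10⁻⁵ mol/L
For CaF₂: [F⁻] = (Ksp/[Ca²⁺])^(1/2) = 2.61×10⁻⁵ mol/L
CaF₂ requires the lower [F⁻], so it precipitates first.

CaF₂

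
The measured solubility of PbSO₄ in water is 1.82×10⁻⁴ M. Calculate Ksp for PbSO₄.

Ksp = 3.31×10⁻⁸

PbSO₄(s) ⇌ Pb²⁺(aq) + SO₄²⁻(aq)
With molar solubility s: [Pb²⁺] = s, [SO₄²⁻] = s.
Ksp = [Pb²⁺][SO₄²⁻] = s · s = s^2
Ksp = (1.82×10⁻⁴)^2 = 3.31×10⁻⁸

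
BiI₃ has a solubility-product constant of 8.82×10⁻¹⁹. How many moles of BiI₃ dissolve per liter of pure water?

1.34×10⁻⁵ M

BiI₃(s) ⇌ Bi³⁺(aq) + 3 I⁻(aq)
Call the molar solubility s, so that [Bi³⁺] = s and [I⁻] = 3s.
Ksp = [Bi³⁺][I⁻]^3 = s · (3s)^3 = 27s^4
27s^4 = 8.82×10⁻¹⁹  ⇒  s^4 = 3.27×10⁻²⁰
Taking the 4th root, s = 1.34×10⁻⁵ mol L⁻¹.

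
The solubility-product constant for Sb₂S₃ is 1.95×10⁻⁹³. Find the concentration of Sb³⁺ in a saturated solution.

2.25×10⁻¹⁹ M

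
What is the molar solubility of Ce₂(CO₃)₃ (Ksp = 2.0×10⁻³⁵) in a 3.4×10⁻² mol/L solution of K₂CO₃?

3.6×10⁻¹⁶ M

Ce₂(CO₃)₃(s) ⇌ 2 Ce³⁺(aq) + 3 CO₃²⁻(aq)
The solution already contains CO₃²⁻ at 3.4×10⁻² mol/L. Let s be the molar solubility of Ce₂(CO₃)₃.
[CO₃²⁻] ≈ 3.4×10⁻² mol/L (common ion dominates); [Ce³⁺] = 2s.
Ksp = [Ce³⁺]^2[CO₃²⁻]^3 = (2s)^2(3.4×10⁻²)^3
(2s)^2 = 2.0×10⁻³⁵ / (3.4×10⁻²)^3 = 5.1×10⁻³¹
s = 3.6×10⁻¹⁶ mol/L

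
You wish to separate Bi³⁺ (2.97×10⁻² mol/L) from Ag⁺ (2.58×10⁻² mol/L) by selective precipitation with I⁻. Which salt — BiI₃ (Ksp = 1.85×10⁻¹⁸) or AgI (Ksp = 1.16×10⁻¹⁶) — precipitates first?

AgI

Precipitation begins when Q = Ksp.
For BiI₃: [I⁻] = (Ksp/[Bi³⁺])^(1/3) = 3.96×10⁻⁶ mol/L
For AgI: [I⁻] = (Ksp/[Ag⁺]) = 4.50×10⁻¹⁵ mol/L
Since AgI needs less I⁻ to reach saturation, it precipitates first.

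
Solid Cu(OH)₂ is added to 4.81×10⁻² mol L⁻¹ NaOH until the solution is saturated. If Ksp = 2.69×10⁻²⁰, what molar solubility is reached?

1.16×10⁻¹⁷ M

Cu(OH)₂(s) ⇌ Cu²⁺(aq) + 2 OH⁻(aq)
OH⁻ is already present at 4.81×10⁻² mol L⁻¹. If s mol/L of Cu(OH)₂ dissolves, [Cu²⁺] = s while [OH⁻] ≈ 4.81×10⁻² mol L⁻¹.
Ksp = [Cu²⁺][OH⁻]^2 = s(4.81×10⁻²)^2
s = 2.69×10⁻²⁰ / (4.81×10⁻²)^2 = 1.16×10⁻¹⁷
s = 1.16×10⁻¹⁷ mol L⁻¹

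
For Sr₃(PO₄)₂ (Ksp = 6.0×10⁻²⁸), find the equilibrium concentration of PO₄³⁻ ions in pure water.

2.8×10⁻⁶ M

Sr₃(PO₄)₂(s) ⇌ 3 Sr²⁺(aq) + 2 PO₄³⁻(aq)
With molar solubility s: [Sr²⁺] = 3s, [PO₄³⁻] = 2s.
Ksp = [Sr²⁺]^3[PO₄³⁻]^2 = (3s)^3 · (2s)^2 = 108s^5 = 6.0×10⁻²⁸
s = 1.4×10⁻⁶ mol L⁻¹
[PO₄³⁻] = 2s = 2.8×10⁻⁶ mol L⁻¹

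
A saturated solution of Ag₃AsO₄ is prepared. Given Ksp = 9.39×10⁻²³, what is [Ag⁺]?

4.10×10⁻⁶ M

Ag₃AsO₄(s) ⇌ 3 Ag⁺(aq) + AsO₄³⁻(aq)
With molar solubility s: [Ag⁺] = 3s, [AsO₄³⁻] = s.
Ksp = [Ag⁺]^3[AsO₄³⁻] = (3s)^3 · s = 27s^4 = 9.39×10⁻²³
s = 1.37×10⁻⁶ M
[Ag⁺] = 3s = 4.10×10⁻⁶ M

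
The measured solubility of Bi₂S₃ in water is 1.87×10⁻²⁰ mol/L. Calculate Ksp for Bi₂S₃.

Bi₂S₃(s) ⇌ 2 Bi³⁺(aq) + 3 S²⁻(aq)
Let s be the molar solubility. Then [Bi³⁺] = 2s and [S²⁻] = 3s.
Ksp = [Bi³⁺]^2[S²⁻]^3 = (2s)^2 · (3s)^3 = 108s^5
Ksp = 108 × (1.87×10⁻²⁰)^5 = 2.47×10⁻⁹⁷

Ksp = 2.47×10⁻⁹⁷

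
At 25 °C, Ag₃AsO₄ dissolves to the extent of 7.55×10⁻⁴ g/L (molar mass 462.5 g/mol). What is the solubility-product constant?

Molar solubility s = (7.55×10⁻⁴ g/L) / (462.5 g/mol) = 1.6324×10⁻⁶ mol/L
Ag₃AsO₄(s) ⇌ 3 Ag⁺(aq) + AsO₄³⁻(aq)
With molar solubility s: [Ag⁺] = 3s, [AsO₄³⁻] = s.
Ksp = [Ag⁺]^3[AsO₄³⁻] = (3s)^3 · s = 27s^4
Ksp = 27 × (1.6324×10⁻⁶)^4 = 1.92×10⁻²²

Ksp = 1.92×10⁻²²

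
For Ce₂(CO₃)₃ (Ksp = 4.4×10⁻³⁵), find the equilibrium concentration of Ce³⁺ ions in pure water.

Ce₂(CO₃)₃(s) ⇌ 2 Ce³⁺(aq) + 3 CO₃²⁻(aq)
Let s be the molar solubility. Then [Ce³⁺] = 2s and [CO₃²⁻] = 3s.
Ksp = [Ce³⁺]^2[CO₃²⁻]^3 = (2s)^2 · (3s)^3 = 108s^5 = 4.4×10⁻³⁵
s = 5.3×10⁻⁸ M
[Ce³⁺] = 2s = 1.1×10⁻⁷ M

1.1×10⁻⁷ M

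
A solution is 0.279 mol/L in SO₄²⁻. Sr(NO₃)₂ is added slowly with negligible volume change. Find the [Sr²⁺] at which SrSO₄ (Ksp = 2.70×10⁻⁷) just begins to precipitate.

Precipitation begins when Q = Ksp.
SrSO₄(s) ⇌ Sr²⁺(aq) + SO₄²⁻(aq)
Ksp = [Sr²⁺][SO₄²⁻] = [Sr²⁺](0.279)
[Sr²⁺] = 2.70×10⁻⁷ / (0.279) = 9.68×10⁻⁷
[Sr²⁺] = 9.68×10⁻⁷ mol/L

9.68×10⁻⁷ M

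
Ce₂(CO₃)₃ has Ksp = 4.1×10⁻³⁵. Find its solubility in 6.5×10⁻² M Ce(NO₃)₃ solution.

Ce₂(CO₃)₃(s) ⇌ 2 Ce³⁺(aq) + 3 CO₃²⁻(aq)
With Ce³⁺ already at 6.5×10⁻² M and s small, take [Ce³⁺] ≈ 6.5×10⁻² M and [CO₃²⁻] = 3s.
Ksp = [Ce³⁺]^2[CO₃²⁻]^3 = (6.5×10⁻²)^2(3s)^3
(3s)^3 = 4.1×10⁻³⁵ / (6.5×10⁻²)^2 = 9.7×10⁻³³
s = 7.1×10⁻¹² M

7.1×10⁻¹² M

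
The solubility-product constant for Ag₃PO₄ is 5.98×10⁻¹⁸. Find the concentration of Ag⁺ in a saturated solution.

Ag₃PO₄(s) ⇌ 3 Ag⁺(aq) + PO₄³⁻(aq)
Let s be the molar solubility. Then [Ag⁺] = 3s and [PO₄³⁻] = s.
Ksp = [Ag⁺]^3[PO₄³⁻] = (3s)^3 · s = 27s^4 = 5.98×10⁻¹⁸
s = 2.17×10⁻⁵ M
[Ag⁺] = 3s = 6.51×10⁻⁵ M

6.51×10⁻⁵ M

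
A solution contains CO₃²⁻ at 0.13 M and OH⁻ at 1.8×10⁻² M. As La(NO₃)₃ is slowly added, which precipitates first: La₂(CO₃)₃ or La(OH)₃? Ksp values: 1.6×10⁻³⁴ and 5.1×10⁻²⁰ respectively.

La₂(CO₃)₃

The threshold for precipitation is Q = Ksp.
For La₂(CO₃)₃: [La³⁺] = (Ksp/[CO₃²⁻]^3)^(1/2) = 2.7×10⁻¹⁶ M
For La(OH)₃: [La³⁺] = (Ksp/[OH⁻]^3) = 8.7×10⁻¹⁵ M
Since La₂(CO₃)₃ needs less La³⁺ to reach saturation, it precipitates first.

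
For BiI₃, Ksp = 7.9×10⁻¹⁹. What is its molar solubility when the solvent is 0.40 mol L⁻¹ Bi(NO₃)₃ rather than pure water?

4.2×10⁻⁷ M

BiI₃(s) ⇌ Bi³⁺(aq) + 3 I⁻(aq)
The solution already contains Bi³⁺ at 0.40 mol L⁻¹. Let s be the molar solubility of BiI₃.
[Bi³⁺] ≈ 0.40 mol L⁻¹ (common ion dominates); [I⁻] = 3s.
Ksp = [Bi³⁺][I⁻]^3 = (0.40)(3s)^3
(3s)^3 = 7.9×10⁻¹⁹ / (0.40) = 2.0×10⁻¹⁸
s = 4.2×10⁻⁷ mol L⁻¹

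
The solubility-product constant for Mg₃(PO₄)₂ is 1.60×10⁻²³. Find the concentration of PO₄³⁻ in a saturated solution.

Mg₃(PO₄)₂(s) ⇌ 3 Mg²⁺(aq) + 2 PO₄³⁻(aq)
With molar solubility s: [Mg²⁺] = 3s, [PO₄³⁻] = 2s.
Ksp = [Mg²⁺]^3[PO₄³⁻]^2 = (3s)^3 · (2s)^2 = 108s^5 = 1.60×10⁻²³
s = 1.08×10⁻⁵ mol L⁻¹
[PO₄³⁻] = 2s = 2.16×10⁻⁵ mol L⁻¹

2.16×10⁻⁵ M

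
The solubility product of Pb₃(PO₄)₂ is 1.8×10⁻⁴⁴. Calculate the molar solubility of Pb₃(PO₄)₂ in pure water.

7.0×10⁻¹⁰ M

Pb₃(PO₄)₂(s) ⇌ 3 Pb²⁺(aq) + 2 PO₄³⁻(aq)
If s mol/L of Pb₃(PO₄)₂ dissolves, [Pb²⁺] = 3s and [PO₄³⁻] = 2s.
Ksp = [Pb²⁺]^3[PO₄³⁻]^2 = (3s)^3 · (2s)^2 = 108s^5
108s^5 = 1.8×10⁻⁴⁴  ⇒  s^5 = 1.7×10⁻⁴⁶
s = (1.7×10⁻⁴⁶)^(1/5) = 7.0×10⁻¹⁰ mol/L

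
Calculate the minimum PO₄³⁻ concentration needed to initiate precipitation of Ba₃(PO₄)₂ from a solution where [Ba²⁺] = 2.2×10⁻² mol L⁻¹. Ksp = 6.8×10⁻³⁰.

8.0×10⁻¹³ M

Each salt precipitates once Q = Ksp for that salt.
Ba₃(PO₄)₂(s) ⇌ 3 Ba²⁺(aq) + 2 PO₄³⁻(aq)
Ksp = [Ba²⁺]^3[PO₄³⁻]^2 = [PO₄³⁻]^2(2.2×10⁻²)^3
[PO₄³⁻]^2 = 6.8×10⁻³⁰ / (2.2×10⁻²)^3 = 6.4×10⁻²⁵
[PO₄³⁻] = 8.0×10⁻¹³ mol L⁻¹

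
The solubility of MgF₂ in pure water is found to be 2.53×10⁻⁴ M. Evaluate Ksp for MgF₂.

MgF₂(s) ⇌ Mg²⁺(aq) + 2 F⁻(aq)
With molar solubility s: [Mg²⁺] = s, [F⁻] = 2s.
Ksp = [Mg²⁺][F⁻]^2 = s · (2s)^2 = 4s^3
Ksp = 4 × (2.53×10⁻⁴)^3 = 6.48×10⁻¹¹

Ksp = 6.48×10⁻¹¹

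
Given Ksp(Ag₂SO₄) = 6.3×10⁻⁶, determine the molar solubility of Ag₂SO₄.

1.2×10⁻² M

Ag₂SO₄(s) ⇌ 2 Ag⁺(aq) + SO₄²⁻(aq)
For each mole of Ag₂SO₄ that dissolves per liter, [Ag⁺] = 2s and [SO₄²⁻] = s; let s denote this solubility.
Ksp = [Ag⁺]^2[SO₄²⁻] = (2s)^2 · s = 4s^3
4s^3 = 6.3×10⁻⁶  ⇒  s^3 = 1.6×10⁻⁶
Taking the 3rd root, s = 1.2×10⁻² mol/L.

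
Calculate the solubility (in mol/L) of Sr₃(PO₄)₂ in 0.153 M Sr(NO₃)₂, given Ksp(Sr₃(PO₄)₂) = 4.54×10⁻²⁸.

1.78×10⁻¹³ M

Sr₃(PO₄)₂(s) ⇌ 3 Sr²⁺(aq) + 2 PO₄³⁻(aq)
Let s be the solubility of Sr₃(PO₄)₂ here. The common ion gives [Sr²⁺] ≈ 0.153 M, and [PO₄³⁻] = 2s.
Ksp = [Sr²⁺]^3[PO₄³⁻]^2 = (0.153)^3(2s)^2
(2s)^2 = 4.54×10⁻²⁸ / (0.153)^3 = 1.27×10⁻²⁵
s = 1.78×10⁻¹³ M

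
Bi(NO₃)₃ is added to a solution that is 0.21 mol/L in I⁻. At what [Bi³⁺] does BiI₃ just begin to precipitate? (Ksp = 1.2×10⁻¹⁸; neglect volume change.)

1.3×10⁻¹⁶ M

A salt starts to precipitate once the ion product Q reaches its Ksp.
BiI₃(s) ⇌ Bi³⁺(aq) + 3 I⁻(aq)
Ksp = [Bi³⁺][I⁻]^3 = [Bi³⁺](0.21)^3
[Bi³⁺] = 1.2×10⁻¹⁸ / (0.21)^3 = 1.3×10⁻¹⁶
[Bi³⁺] = 1.3×10⁻¹⁶ mol/L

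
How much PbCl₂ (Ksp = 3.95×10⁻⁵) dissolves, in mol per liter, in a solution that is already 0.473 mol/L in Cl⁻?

1.77×10⁻⁴ M

PbCl₂(s) ⇌ Pb²⁺(aq) + 2 Cl⁻(aq)
The solution already contains Cl⁻ at 0.473 mol/L. Let s be the molar solubility of PbCl₂.
[Cl⁻] ≈ 0.473 mol/L (common ion dominates); [Pb²⁺] = s.
Ksp = [Pb²⁺][Cl⁻]^2 = s(0.473)^2
s = 3.95×10⁻⁵ / (0.473)^2 = 1.77×10⁻⁴
s = 1.77×10⁻⁴ mol/L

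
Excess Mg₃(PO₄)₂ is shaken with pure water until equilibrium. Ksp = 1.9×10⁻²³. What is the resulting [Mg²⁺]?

3.4×10⁻⁵ M

Mg₃(PO₄)₂(s) ⇌ 3 Mg²⁺(aq) + 2 PO₄³⁻(aq)
Call the molar solubility s, so that [Mg²⁺] = 3s and [PO₄³⁻] = 2s.
Ksp = [Mg²⁺]^3[PO₄³⁻]^2 = (3s)^3 · (2s)^2 = 108s^5 = 1.9×10⁻²³
s = 1.1×10⁻⁵ M
[Mg²⁺] = 3s = 3.4×10⁻⁵ M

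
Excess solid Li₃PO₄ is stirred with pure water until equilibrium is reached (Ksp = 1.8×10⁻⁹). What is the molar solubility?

2.9×10⁻³ M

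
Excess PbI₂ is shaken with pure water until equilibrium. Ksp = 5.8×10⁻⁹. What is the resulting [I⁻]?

PbI₂(s) ⇌ Pb²⁺(aq) + 2 I⁻(aq)
With molar solubility s: [Pb²⁺] = s, [I⁻] = 2s.
Ksp = [Pb²⁺][I⁻]^2 = s · (2s)^2 = 4s^3 = 5.8×10⁻⁹
s = 1.1×10⁻³ mol L⁻¹
[I⁻] = 2s = 2.3×10⁻³ mol L⁻¹

2.3×10⁻³ M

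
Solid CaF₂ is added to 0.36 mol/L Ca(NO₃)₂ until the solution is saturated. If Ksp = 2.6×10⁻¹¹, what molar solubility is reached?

4.2×10⁻⁶ M

CaF₂(s) ⇌ Ca²⁺(aq) + 2 F⁻(aq)
Let s be the solubility of CaF₂ here. The common ion gives [Ca²⁺] ≈ 0.36 mol/L, and [F⁻] = 2s.
Ksp = [Ca²⁺][F⁻]^2 = (0.36)(2s)^2
(2s)^2 = 2.6×10⁻¹¹ / (0.36) = 7.2×10⁻¹¹
s = 4.2×10⁻⁶ mol/L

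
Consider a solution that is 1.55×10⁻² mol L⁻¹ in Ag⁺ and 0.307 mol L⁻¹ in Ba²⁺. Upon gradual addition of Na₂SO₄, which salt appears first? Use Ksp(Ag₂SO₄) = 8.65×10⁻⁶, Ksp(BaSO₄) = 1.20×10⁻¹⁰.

BaSO₄

A salt starts to precipitate once the ion product Q reaches its Ksp.
For Ag₂SO₄: [SO₄²⁻] = (Ksp/[Ag⁺]^2) = 3.60×10⁻² mol L⁻¹
For BaSO₄: [SO₄²⁻] = (Ksp/[Ba²⁺]) = 3.91×10⁻¹⁰ mol L⁻¹
Since BaSO₄ needs less SO₄²⁻ to reach saturation, it precipitates first.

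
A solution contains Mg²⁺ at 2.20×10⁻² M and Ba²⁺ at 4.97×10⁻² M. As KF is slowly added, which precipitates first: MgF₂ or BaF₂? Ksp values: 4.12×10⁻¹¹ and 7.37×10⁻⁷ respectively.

Each salt precipitates once Q = Ksp for that salt.
For MgF₂: [F⁻] = (Ksp/[Mg²⁺])^(1/2) = 4.33×10⁻⁵ M
For BaF₂: [F⁻] = (Ksp/[Ba²⁺])^(1/2) = 3.85×10⁻³ M
Since MgF₂ needs less F⁻ to reach saturation, it precipitates first.

MgF₂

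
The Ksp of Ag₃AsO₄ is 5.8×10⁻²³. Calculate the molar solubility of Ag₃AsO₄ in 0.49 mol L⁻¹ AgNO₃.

4.9×10⁻²² M

Ag₃AsO₄(s) ⇌ 3 Ag⁺(aq) + AsO₄³⁻(aq)
Ag⁺ is already present at 0.49 mol L⁻¹. If s mol/L of Ag₃AsO₄ dissolves, [AsO₄³⁻] = s while [Ag⁺] ≈ 0.49 mol L⁻¹.
Ksp = [Ag⁺]^3[AsO₄³⁻] = (0.49)^3s
s = 5.8×10⁻²³ / (0.49)^3 = 4.9×10⁻²²
s = 4.9×10⁻²² mol L⁻¹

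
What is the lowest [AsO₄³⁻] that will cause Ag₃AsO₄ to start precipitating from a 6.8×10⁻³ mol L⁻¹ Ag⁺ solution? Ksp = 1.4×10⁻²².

4.5×10⁻¹⁶ M

A salt starts to precipitate once the ion product Q reaches its Ksp.
Ag₃AsO₄(s) ⇌ 3 Ag⁺(aq) + AsO₄³⁻(aq)
Ksp = [Ag⁺]^3[AsO₄³⁻] = [AsO₄³⁻](6.8×10⁻³)^3
[AsO₄³⁻] = 1.4×10⁻²² / (6.8×10⁻³)^3 = 4.5×10⁻¹⁶
[AsO₄³⁻] = 4.5×10⁻¹⁶ mol L⁻¹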